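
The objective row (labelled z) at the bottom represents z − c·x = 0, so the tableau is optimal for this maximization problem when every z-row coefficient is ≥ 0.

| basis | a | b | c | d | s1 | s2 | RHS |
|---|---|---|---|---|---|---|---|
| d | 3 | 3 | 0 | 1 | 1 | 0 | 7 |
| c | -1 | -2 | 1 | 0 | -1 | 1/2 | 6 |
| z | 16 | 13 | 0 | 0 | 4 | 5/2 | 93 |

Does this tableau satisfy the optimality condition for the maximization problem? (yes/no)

yes

Every z-row coefficient is ≥ 0, so the tableau is optimal.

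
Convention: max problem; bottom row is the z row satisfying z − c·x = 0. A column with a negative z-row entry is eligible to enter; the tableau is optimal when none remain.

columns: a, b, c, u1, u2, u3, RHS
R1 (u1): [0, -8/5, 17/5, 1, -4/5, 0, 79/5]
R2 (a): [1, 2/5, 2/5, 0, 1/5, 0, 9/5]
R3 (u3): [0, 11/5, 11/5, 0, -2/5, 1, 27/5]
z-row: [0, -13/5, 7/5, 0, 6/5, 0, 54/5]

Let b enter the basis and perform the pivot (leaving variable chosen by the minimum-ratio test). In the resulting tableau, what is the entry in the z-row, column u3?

Ratio test on column b — row 1: entry -8/5 ≤ 0; row 2: (9/5)/(2/5) = 9/2; row 3: (27/5)/(11/5) = 27/11. Minimum is 27/11 at row 3 (u3 leaves); pivot element 11/5.
Divide row 3 by 11/5; eliminate column b from the other rows.
z-row update in column u3: 0 − (-13/5)·(5/11) = 13/11.

13/11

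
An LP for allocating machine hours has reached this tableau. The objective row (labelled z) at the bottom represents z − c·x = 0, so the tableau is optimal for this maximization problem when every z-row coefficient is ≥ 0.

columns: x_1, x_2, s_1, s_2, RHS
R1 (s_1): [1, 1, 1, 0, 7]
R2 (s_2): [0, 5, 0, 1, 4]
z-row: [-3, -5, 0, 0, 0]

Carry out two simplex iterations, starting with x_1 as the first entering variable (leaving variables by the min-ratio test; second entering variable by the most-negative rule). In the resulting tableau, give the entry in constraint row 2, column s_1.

0

Ratio test on column x_1 — row 1: 7/1 = 7; row 2: entry 0 ≤ 0. Minimum is 7 at row 1 (s_1 leaves); pivot element 1.
Divide row 1 by 1; eliminate column x_1 from the other rows.
Second iteration: most negative z-row entry is -2 in column x_2, so x_2 enters.
Ratio test on column x_2 — row 1: 7/1 = 7; row 2: 4/5 = 4/5. Minimum is 4/5 at row 2 (s_2 leaves); pivot element 5.
Divide row 2 by 5; eliminate column x_2 from the other rows.
After both pivots, the entry at constraint row 2, column s_1 is 0.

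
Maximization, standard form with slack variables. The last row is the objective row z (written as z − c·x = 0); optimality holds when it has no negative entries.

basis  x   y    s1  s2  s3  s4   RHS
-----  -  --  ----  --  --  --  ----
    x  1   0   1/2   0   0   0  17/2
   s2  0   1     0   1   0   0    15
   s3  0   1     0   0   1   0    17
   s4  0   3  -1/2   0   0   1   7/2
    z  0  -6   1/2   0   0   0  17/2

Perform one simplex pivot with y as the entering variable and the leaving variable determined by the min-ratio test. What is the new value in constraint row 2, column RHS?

83/6

Ratio test on column y — row 1: entry 0 ≤ 0; row 2: 15/1 = 15; row 3: 17/1 = 17; row 4: (7/2)/3 = 7/6. Minimum is 7/6 at row 4 (s4 leaves); pivot element 3.
Divide row 4 by 3; eliminate column y from the other rows.
Row 2 update in column RHS: 15 − 1·(7/6) = 83/6.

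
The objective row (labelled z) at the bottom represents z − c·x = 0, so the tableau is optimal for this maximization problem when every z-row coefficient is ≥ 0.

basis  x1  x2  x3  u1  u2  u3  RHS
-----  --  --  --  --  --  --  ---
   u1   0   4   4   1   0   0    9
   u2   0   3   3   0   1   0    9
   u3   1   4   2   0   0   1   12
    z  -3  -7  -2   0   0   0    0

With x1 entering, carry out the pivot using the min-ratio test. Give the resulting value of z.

Ratio test on column x1 — row 1: entry 0 ≤ 0; row 2: entry 0 ≤ 0; row 3: 12/1 = 12. Minimum is 12 at row 3 (u3 leaves); pivot element 1.
Pivot on row 3; the z-row RHS becomes 0 − (-3)·12 = 36.

36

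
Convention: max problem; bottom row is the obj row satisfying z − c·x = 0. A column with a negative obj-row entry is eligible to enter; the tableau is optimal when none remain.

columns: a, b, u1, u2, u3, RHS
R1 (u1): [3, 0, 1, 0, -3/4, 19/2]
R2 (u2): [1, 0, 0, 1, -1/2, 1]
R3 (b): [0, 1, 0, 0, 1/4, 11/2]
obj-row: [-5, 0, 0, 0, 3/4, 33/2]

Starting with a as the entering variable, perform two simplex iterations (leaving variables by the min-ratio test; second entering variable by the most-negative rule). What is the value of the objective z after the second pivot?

Ratio test on column a — row 1: (19/2)/3 = 19/6; row 2: 1/1 = 1; row 3: entry 0 ≤ 0. Minimum is 1 at row 2 (u2 leaves); pivot element 1.
Pivot on row 2; the obj-row RHS becomes 33/2 − (-5)·1 = 43/2.
Next entering variable (most negative obj-row entry -7/4): u3.
Ratio test on column u3 — row 1: (13/2)/(3/4) = 26/3; row 2: entry -1/2 ≤ 0; row 3: (11/2)/(1/4) = 22. Minimum is 26/3 at row 1 (u1 leaves); pivot element 3/4.
After the second pivot the obj-row RHS is 43/2 − (-7/4)·(26/3) = 110/3.

110/3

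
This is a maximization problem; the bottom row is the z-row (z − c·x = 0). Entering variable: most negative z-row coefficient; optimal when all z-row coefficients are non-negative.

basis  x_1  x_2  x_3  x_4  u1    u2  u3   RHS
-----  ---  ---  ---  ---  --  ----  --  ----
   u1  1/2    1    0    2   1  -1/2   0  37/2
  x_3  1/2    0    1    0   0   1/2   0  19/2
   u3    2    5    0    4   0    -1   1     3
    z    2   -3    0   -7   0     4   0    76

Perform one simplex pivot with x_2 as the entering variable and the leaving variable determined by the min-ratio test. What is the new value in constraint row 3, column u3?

1/5

Ratio test on column x_2 — row 1: (37/2)/1 = 37/2; row 2: entry 0 ≤ 0; row 3: 3/5 = 3/5. Minimum is 3/5 at row 3 (u3 leaves); pivot element 5.
Divide row 3 by 5; eliminate column x_2 from the other rows.
In the new row 3, the u3 entry is the old entry divided by the pivot: 1/5 = 1/5.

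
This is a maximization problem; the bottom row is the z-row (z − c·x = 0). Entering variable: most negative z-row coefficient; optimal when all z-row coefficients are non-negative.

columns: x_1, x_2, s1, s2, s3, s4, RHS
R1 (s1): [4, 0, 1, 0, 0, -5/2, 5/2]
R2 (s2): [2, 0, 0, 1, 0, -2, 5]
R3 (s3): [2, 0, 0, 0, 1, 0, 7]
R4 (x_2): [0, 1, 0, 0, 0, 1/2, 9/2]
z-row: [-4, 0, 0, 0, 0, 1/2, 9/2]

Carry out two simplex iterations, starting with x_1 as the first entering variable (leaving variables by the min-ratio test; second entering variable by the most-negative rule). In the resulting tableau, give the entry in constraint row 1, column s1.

Ratio test on column x_1 — row 1: (5/2)/4 = 5/8; row 2: 5/2 = 5/2; row 3: 7/2 = 7/2; row 4: entry 0 ≤ 0. Minimum is 5/8 at row 1 (s1 leaves); pivot element 4.
Divide row 1 by 4; eliminate column x_1 from the other rows.
Second iteration: most negative z-row entry is -2 in column s4, so s4 enters.
Ratio test on column s4 — row 1: entry -5/8 ≤ 0; row 2: entry -3/4 ≤ 0; row 3: (23/4)/(5/4) = 23/5; row 4: (9/2)/(1/2) = 9. Minimum is 23/5 at row 3 (s3 leaves); pivot element 5/4.
Divide row 3 by 5/4; eliminate column s4 from the other rows.
After both pivots, the entry at constraint row 1, column s1 is 0.

0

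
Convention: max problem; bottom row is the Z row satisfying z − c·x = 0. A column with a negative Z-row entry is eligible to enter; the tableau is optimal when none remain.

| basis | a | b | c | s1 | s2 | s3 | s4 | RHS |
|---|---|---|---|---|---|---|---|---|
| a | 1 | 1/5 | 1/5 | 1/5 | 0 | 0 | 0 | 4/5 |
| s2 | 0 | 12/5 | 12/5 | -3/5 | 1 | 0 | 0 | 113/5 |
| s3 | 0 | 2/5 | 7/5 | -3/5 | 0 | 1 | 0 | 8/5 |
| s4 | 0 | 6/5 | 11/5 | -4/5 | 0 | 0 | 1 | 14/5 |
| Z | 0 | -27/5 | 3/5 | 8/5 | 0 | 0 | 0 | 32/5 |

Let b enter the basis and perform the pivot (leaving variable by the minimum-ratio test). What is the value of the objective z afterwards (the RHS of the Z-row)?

Ratio test on column b — row 1: (4/5)/(1/5) = 4; row 2: (113/5)/(12/5) = 113/12; row 3: (8/5)/(2/5) = 4; row 4: (14/5)/(6/5) = 7/3. Minimum is 7/3 at row 4 (s4 leaves); pivot element 6/5.
Pivot on row 4; the Z-row RHS becomes 32/5 − (-27/5)·(7/3) = 19.

19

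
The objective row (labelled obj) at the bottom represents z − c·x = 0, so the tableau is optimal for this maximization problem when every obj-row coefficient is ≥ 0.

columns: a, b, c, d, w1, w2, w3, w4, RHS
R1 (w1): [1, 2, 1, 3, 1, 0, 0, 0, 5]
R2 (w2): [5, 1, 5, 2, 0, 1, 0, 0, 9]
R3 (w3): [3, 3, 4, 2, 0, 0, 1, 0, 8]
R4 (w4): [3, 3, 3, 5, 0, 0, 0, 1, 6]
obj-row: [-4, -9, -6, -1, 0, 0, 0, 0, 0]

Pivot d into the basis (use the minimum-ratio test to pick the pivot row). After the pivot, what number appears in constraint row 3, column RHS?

28/5

Ratio test on column d — row 1: 5/3 = 5/3; row 2: 9/2 = 9/2; row 3: 8/2 = 4; row 4: 6/5 = 6/5. Minimum is 6/5 at row 4 (w4 leaves); pivot element 5.
Divide row 4 by 5; eliminate column d from the other rows.
Row 3 update in column RHS: 8 − 2·(6/5) = 28/5.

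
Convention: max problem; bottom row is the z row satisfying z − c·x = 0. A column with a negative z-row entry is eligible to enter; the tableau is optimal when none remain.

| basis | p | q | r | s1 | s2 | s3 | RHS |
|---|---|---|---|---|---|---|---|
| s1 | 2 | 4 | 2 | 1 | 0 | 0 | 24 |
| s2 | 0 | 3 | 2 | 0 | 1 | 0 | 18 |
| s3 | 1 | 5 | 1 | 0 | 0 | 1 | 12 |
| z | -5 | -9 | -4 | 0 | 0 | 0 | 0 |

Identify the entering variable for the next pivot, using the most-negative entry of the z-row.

Negative z-row entries: p: -5, q: -9, r: -4.
The most negative is -9 in column q, so q enters.

q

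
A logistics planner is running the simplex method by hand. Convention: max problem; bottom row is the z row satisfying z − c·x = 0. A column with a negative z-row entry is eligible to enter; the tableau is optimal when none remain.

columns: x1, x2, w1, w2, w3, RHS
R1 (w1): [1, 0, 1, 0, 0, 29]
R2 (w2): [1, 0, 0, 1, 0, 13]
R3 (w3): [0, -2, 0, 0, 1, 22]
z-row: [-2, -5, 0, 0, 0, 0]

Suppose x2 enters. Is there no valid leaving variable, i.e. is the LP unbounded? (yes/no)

Every constraint-row entry in column x2 is ≤ 0, so increasing x2 is unbounded.

yes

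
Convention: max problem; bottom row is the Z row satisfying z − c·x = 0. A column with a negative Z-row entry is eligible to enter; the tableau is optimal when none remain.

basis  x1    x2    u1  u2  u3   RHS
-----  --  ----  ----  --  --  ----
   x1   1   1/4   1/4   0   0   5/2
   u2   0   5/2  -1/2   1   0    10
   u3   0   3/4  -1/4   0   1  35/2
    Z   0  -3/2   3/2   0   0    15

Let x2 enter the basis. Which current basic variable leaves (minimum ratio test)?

Column x2 entries and ratios — x1: (5/2)/(1/4) = 10; u2: 10/(5/2) = 4; u3: (35/2)/(3/4) = 70/3.
Smallest ratio is 4 in the row of u2, so u2 leaves.

u2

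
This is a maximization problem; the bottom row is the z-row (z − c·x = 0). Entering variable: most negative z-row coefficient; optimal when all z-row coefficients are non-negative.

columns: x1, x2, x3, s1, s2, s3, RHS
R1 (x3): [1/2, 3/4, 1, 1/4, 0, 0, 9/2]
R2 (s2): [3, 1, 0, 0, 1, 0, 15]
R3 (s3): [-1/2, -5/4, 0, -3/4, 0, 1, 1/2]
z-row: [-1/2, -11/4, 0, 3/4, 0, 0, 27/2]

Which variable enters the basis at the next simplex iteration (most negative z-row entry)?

x2

Negative z-row entries: x1: -1/2, x2: -11/4.
The most negative is -11/4 in column x2, so x2 enters.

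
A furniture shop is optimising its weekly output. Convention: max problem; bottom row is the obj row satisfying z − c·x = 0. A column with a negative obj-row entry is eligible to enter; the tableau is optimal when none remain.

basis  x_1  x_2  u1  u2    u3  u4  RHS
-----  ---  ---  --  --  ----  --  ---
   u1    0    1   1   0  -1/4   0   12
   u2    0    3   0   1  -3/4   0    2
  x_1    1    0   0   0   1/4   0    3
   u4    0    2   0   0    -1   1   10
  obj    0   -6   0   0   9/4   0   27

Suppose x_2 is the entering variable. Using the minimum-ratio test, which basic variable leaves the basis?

u2

Column x_2 entries and ratios — u1: 12/1 = 12; u2: 2/3 = 2/3; x_1: 0 ≤ 0, skip; u4: 10/2 = 5.
Smallest ratio is 2/3 in the row of u2, so u2 leaves.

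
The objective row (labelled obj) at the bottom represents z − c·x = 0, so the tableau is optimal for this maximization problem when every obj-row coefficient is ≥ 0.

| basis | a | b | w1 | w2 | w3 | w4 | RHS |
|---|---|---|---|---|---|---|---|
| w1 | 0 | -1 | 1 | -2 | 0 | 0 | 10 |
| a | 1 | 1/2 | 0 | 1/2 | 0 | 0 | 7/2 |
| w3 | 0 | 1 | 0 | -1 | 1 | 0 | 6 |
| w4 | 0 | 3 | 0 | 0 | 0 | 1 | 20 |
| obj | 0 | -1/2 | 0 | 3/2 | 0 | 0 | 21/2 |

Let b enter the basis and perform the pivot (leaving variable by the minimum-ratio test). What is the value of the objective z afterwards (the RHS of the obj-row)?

27/2

Ratio test on column b — row 1: entry -1 ≤ 0; row 2: (7/2)/(1/2) = 7; row 3: 6/1 = 6; row 4: 20/3 = 20/3. Minimum is 6 at row 3 (w3 leaves); pivot element 1.
Pivot on row 3; the obj-row RHS becomes 21/2 − (-1/2)·6 = 27/2.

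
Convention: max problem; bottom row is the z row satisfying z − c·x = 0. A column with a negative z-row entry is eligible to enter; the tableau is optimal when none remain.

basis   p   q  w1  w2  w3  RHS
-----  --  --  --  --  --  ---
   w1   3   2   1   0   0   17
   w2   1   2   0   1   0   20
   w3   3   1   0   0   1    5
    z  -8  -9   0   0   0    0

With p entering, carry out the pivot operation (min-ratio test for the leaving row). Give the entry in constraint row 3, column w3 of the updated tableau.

1/3

Ratio test on column p — row 1: 17/3 = 17/3; row 2: 20/1 = 20; row 3: 5/3 = 5/3. Minimum is 5/3 at row 3 (w3 leaves); pivot element 3.
Divide row 3 by 3; eliminate column p from the other rows.
In the new row 3, the w3 entry is the old entry divided by the pivot: 1/3 = 1/3.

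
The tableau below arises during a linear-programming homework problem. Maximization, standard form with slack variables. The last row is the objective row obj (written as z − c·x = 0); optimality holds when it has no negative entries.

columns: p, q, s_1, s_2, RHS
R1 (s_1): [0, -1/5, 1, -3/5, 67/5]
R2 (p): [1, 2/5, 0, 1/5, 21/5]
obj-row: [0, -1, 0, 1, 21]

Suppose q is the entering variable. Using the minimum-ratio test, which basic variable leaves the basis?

Column q entries and ratios — s_1: -1/5 ≤ 0, skip; p: (21/5)/(2/5) = 21/2.
Smallest ratio is 21/2 in the row of p, so p leaves.

p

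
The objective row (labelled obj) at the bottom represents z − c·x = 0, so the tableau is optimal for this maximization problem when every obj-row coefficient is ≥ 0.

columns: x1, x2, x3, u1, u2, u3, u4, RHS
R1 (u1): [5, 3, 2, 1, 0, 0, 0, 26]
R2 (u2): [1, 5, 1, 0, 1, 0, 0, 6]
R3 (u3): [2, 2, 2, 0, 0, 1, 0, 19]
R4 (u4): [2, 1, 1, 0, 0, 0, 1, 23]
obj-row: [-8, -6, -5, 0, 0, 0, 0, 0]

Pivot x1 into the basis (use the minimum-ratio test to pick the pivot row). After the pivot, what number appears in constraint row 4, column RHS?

Ratio test on column x1 — row 1: 26/5 = 26/5; row 2: 6/1 = 6; row 3: 19/2 = 19/2; row 4: 23/2 = 23/2. Minimum is 26/5 at row 1 (u1 leaves); pivot element 5.
Divide row 1 by 5; eliminate column x1 from the other rows.
Row 4 update in column RHS: 23 − 2·(26/5) = 63/5.

63/5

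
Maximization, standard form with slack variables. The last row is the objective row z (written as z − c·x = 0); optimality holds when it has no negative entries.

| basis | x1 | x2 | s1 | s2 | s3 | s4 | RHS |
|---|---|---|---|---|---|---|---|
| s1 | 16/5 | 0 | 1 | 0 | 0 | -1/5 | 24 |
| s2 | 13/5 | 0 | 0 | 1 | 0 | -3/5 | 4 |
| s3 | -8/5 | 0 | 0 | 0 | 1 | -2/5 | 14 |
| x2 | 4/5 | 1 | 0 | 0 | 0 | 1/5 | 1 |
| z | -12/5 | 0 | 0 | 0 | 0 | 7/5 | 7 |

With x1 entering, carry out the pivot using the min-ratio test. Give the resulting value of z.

Ratio test on column x1 — row 1: 24/(16/5) = 15/2; row 2: 4/(13/5) = 20/13; row 3: entry -8/5 ≤ 0; row 4: 1/(4/5) = 5/4. Minimum is 5/4 at row 4 (x2 leaves); pivot element 4/5.
Pivot on row 4; the z-row RHS becomes 7 − (-12/5)·(5/4) = 10.

10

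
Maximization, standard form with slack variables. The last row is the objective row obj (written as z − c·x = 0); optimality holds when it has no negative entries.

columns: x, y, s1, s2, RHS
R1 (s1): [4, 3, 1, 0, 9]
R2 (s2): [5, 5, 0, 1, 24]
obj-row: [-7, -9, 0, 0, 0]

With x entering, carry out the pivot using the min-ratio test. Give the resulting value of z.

Ratio test on column x — row 1: 9/4 = 9/4; row 2: 24/5 = 24/5. Minimum is 9/4 at row 1 (s1 leaves); pivot element 4.
Pivot on row 1; the obj-row RHS becomes 0 − (-7)·(9/4) = 63/4.

63/4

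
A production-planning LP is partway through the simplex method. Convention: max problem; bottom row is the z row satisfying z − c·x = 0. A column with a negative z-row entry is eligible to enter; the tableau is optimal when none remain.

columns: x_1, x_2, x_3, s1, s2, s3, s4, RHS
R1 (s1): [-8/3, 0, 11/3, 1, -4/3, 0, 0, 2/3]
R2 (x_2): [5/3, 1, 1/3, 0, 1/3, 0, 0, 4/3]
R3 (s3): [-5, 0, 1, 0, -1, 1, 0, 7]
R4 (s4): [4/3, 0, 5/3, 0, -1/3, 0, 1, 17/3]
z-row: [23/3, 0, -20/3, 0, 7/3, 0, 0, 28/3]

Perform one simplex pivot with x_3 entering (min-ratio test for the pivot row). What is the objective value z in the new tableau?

116/11

Ratio test on column x_3 — row 1: (2/3)/(11/3) = 2/11; row 2: (4/3)/(1/3) = 4; row 3: 7/1 = 7; row 4: (17/3)/(5/3) = 17/5. Minimum is 2/11 at row 1 (s1 leaves); pivot element 11/3.
Pivot on row 1; the z-row RHS becomes 28/3 − (-20/3)·(2/11) = 116/11.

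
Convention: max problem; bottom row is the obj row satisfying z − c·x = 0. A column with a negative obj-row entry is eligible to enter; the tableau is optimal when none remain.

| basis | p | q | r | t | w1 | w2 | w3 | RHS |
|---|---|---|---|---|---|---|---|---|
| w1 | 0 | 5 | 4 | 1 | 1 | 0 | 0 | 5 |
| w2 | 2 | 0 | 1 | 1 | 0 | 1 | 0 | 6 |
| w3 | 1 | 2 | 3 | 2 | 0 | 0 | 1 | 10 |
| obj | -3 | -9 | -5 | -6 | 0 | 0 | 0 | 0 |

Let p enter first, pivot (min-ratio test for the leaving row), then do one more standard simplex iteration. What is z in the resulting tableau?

Ratio test on column p — row 1: entry 0 ≤ 0; row 2: 6/2 = 3; row 3: 10/1 = 10. Minimum is 3 at row 2 (w2 leaves); pivot element 2.
Pivot on row 2; the obj-row RHS becomes 0 − (-3)·3 = 9.
Next entering variable (most negative obj-row entry -9): q.
Ratio test on column q — row 1: 5/5 = 1; row 2: entry 0 ≤ 0; row 3: 7/2 = 7/2. Minimum is 1 at row 1 (w1 leaves); pivot element 5.
After the second pivot the obj-row RHS is 9 − (-9)·1 = 18.

18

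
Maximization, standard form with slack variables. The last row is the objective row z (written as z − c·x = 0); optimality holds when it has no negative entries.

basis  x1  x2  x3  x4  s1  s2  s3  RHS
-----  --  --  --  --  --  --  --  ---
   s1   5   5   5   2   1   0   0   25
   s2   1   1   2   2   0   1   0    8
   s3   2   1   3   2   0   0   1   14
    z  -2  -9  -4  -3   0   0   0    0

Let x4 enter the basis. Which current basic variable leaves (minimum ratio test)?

Column x4 entries and ratios — s1: 25/2 = 25/2; s2: 8/2 = 4; s3: 14/2 = 7.
Smallest ratio is 4 in the row of s2, so s2 leaves.

s2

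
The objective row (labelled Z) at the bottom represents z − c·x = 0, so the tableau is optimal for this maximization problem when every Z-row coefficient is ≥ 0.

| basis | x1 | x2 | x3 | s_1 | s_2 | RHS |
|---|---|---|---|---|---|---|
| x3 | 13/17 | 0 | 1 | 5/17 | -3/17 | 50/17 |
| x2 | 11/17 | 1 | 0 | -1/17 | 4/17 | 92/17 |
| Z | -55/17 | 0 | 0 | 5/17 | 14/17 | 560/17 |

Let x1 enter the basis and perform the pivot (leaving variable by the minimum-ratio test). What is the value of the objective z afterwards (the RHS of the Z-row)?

Ratio test on column x1 — row 1: (50/17)/(13/17) = 50/13; row 2: (92/17)/(11/17) = 92/11. Minimum is 50/13 at row 1 (x3 leaves); pivot element 13/17.
Pivot on row 1; the Z-row RHS becomes 560/17 − (-55/17)·(50/13) = 590/13.

590/13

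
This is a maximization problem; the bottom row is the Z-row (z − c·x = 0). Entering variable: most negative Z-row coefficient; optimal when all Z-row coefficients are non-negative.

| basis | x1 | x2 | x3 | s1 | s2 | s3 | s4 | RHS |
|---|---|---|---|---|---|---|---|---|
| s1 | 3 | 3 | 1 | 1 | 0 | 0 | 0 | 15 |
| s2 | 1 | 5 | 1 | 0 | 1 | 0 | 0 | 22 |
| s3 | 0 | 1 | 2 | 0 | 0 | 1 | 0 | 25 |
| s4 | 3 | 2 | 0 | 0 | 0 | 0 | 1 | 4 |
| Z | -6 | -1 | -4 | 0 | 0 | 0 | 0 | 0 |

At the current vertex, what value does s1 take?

s1 is basic (row 1); its value is the RHS of that row, 15.

15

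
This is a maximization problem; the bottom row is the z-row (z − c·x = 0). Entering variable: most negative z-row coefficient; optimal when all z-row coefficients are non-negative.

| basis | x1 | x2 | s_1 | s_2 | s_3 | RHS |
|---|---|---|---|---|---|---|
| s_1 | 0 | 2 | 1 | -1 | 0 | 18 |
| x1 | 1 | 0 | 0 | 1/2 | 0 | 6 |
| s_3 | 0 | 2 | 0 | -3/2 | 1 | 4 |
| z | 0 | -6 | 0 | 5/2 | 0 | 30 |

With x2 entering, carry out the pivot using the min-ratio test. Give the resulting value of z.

Ratio test on column x2 — row 1: 18/2 = 9; row 2: entry 0 ≤ 0; row 3: 4/2 = 2. Minimum is 2 at row 3 (s_3 leaves); pivot element 2.
Pivot on row 3; the z-row RHS becomes 30 − (-6)·2 = 42.

42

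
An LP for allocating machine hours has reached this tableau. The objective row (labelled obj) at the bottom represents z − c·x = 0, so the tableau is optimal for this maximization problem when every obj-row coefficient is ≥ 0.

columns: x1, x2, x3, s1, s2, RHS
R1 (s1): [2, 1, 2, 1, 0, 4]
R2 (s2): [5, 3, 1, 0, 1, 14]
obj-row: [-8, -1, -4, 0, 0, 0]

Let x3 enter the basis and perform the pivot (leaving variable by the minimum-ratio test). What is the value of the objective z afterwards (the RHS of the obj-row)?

8

Ratio test on column x3 — row 1: 4/2 = 2; row 2: 14/1 = 14. Minimum is 2 at row 1 (s1 leaves); pivot element 2.
Pivot on row 1; the obj-row RHS becomes 0 − (-4)·2 = 8.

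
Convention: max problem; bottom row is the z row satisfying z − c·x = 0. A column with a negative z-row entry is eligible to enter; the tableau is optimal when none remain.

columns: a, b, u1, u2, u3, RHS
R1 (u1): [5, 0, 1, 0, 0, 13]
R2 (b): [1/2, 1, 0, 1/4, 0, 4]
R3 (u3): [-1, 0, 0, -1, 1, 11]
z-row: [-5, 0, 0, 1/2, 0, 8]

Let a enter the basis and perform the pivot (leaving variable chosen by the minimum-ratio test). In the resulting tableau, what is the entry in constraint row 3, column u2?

Ratio test on column a — row 1: 13/5 = 13/5; row 2: 4/(1/2) = 8; row 3: entry -1 ≤ 0. Minimum is 13/5 at row 1 (u1 leaves); pivot element 5.
Divide row 1 by 5; eliminate column a from the other rows.
Row 3 update in column u2: -1 − (-1)·0 = -1.

-1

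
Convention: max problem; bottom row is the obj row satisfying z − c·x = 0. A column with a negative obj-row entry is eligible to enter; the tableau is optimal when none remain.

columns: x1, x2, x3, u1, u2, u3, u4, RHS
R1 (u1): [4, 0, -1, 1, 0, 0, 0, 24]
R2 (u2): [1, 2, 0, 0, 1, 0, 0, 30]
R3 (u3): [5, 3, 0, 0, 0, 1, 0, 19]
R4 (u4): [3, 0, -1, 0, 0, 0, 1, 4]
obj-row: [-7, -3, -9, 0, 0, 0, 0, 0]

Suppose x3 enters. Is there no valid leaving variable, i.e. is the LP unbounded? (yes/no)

Every constraint-row entry in column x3 is ≤ 0, so increasing x3 is unbounded.

yes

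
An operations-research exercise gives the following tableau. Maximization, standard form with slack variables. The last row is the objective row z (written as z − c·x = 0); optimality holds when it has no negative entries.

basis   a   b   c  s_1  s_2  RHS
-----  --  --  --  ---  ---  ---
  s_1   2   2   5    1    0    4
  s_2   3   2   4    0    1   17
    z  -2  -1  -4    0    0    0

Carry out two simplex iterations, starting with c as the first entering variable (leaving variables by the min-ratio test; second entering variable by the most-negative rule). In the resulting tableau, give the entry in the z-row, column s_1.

1

Ratio test on column c — row 1: 4/5 = 4/5; row 2: 17/4 = 17/4. Minimum is 4/5 at row 1 (s_1 leaves); pivot element 5.
Divide row 1 by 5; eliminate column c from the other rows.
Second iteration: most negative z-row entry is -2/5 in column a, so a enters.
Ratio test on column a — row 1: (4/5)/(2/5) = 2; row 2: (69/5)/(7/5) = 69/7. Minimum is 2 at row 1 (c leaves); pivot element 2/5.
Divide row 1 by 2/5; eliminate column a from the other rows.
After both pivots, the entry at the z-row, column s_1 is 1.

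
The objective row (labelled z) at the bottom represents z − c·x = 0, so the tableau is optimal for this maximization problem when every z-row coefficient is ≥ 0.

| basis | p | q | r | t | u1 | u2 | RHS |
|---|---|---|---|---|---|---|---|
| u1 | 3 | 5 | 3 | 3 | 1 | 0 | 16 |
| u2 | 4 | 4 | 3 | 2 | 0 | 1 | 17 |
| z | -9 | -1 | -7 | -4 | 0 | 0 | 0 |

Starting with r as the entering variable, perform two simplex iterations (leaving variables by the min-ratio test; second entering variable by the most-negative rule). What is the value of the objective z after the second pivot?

Ratio test on column r — row 1: 16/3 = 16/3; row 2: 17/3 = 17/3. Minimum is 16/3 at row 1 (u1 leaves); pivot element 3.
Pivot on row 1; the z-row RHS becomes 0 − (-7)·(16/3) = 112/3.
Next entering variable (most negative z-row entry -2): p.
Ratio test on column p — row 1: (16/3)/1 = 16/3; row 2: 1/1 = 1. Minimum is 1 at row 2 (u2 leaves); pivot element 1.
After the second pivot the z-row RHS is 112/3 − (-2)·1 = 118/3.

118/3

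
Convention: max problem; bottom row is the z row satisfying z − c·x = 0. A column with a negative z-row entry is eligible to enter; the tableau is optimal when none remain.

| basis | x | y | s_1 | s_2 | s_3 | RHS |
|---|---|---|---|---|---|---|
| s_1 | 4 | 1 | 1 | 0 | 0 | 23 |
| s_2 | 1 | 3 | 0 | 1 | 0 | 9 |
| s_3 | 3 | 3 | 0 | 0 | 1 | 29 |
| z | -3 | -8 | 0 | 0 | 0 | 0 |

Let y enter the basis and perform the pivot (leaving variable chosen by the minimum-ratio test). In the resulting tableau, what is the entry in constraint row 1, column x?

11/3

Ratio test on column y — row 1: 23/1 = 23; row 2: 9/3 = 3; row 3: 29/3 = 29/3. Minimum is 3 at row 2 (s_2 leaves); pivot element 3.
Divide row 2 by 3; eliminate column y from the other rows.
Row 1 update in column x: 4 − 1·(1/3) = 11/3.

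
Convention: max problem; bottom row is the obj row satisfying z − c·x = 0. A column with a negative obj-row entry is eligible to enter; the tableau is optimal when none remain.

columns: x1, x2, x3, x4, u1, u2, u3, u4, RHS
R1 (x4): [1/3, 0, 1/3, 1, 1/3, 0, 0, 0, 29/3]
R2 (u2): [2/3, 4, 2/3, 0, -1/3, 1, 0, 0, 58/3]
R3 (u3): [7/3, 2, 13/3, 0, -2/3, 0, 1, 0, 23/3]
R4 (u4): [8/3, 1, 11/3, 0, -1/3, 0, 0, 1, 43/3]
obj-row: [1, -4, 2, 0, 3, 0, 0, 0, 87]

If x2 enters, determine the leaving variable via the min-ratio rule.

u3

Column x2 entries and ratios — x4: 0 ≤ 0, skip; u2: (58/3)/4 = 29/6; u3: (23/3)/2 = 23/6; u4: (43/3)/1 = 43/3.
Smallest ratio is 23/6 in the row of u3, so u3 leaves.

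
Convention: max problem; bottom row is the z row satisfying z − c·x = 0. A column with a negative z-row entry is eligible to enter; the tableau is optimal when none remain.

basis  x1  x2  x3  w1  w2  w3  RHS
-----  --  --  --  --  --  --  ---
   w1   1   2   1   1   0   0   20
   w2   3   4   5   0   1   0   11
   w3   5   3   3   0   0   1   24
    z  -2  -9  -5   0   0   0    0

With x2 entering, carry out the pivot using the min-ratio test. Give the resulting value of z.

99/4

Ratio test on column x2 — row 1: 20/2 = 10; row 2: 11/4 = 11/4; row 3: 24/3 = 8. Minimum is 11/4 at row 2 (w2 leaves); pivot element 4.
Pivot on row 2; the z-row RHS becomes 0 − (-9)·(11/4) = 99/4.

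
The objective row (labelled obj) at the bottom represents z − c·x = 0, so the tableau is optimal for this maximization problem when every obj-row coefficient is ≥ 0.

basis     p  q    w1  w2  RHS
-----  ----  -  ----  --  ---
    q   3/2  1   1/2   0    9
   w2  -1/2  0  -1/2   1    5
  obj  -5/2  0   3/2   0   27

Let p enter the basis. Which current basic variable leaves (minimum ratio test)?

q

Column p entries and ratios — q: 9/(3/2) = 6; w2: -1/2 ≤ 0, skip.
Smallest ratio is 6 in the row of q, so q leaves.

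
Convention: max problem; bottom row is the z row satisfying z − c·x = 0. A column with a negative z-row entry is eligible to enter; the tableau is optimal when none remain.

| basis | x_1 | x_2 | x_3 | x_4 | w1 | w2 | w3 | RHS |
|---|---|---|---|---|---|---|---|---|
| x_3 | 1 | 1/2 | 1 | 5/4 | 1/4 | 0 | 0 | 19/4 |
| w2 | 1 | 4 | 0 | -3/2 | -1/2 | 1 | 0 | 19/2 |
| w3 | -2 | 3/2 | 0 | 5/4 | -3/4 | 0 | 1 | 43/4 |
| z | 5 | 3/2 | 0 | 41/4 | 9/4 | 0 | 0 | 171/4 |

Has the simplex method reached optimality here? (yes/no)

Every z-row coefficient is ≥ 0, so the tableau is optimal.

yes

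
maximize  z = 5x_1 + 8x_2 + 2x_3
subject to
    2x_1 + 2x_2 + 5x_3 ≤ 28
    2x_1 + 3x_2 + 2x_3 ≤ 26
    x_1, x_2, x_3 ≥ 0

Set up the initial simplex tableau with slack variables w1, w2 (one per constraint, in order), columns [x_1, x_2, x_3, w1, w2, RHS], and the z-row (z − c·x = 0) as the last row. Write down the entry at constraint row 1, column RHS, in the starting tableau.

The RHS of constraint 1 is b_1 = 28.

28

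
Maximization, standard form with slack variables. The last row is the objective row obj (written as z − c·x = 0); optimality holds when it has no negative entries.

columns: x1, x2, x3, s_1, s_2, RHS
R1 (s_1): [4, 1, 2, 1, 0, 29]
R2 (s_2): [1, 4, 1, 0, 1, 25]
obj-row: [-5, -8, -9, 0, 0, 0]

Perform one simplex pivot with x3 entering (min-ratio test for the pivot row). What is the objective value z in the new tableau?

261/2

Ratio test on column x3 — row 1: 29/2 = 29/2; row 2: 25/1 = 25. Minimum is 29/2 at row 1 (s_1 leaves); pivot element 2.
Pivot on row 1; the obj-row RHS becomes 0 − (-9)·(29/2) = 261/2.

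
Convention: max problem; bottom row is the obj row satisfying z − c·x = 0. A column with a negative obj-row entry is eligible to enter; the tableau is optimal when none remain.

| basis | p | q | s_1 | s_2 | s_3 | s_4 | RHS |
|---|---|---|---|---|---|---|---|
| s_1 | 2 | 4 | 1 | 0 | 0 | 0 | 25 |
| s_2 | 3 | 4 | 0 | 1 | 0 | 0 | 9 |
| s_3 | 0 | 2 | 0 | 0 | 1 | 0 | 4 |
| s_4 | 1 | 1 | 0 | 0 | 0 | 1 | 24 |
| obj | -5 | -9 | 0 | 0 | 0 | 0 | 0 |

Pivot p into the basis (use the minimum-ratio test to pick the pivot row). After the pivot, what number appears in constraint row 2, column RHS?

3

Ratio test on column p — row 1: 25/2 = 25/2; row 2: 9/3 = 3; row 3: entry 0 ≤ 0; row 4: 24/1 = 24. Minimum is 3 at row 2 (s_2 leaves); pivot element 3.
Divide row 2 by 3; eliminate column p from the other rows.
In the new row 2, the RHS entry is the old entry divided by the pivot: 9/3 = 3.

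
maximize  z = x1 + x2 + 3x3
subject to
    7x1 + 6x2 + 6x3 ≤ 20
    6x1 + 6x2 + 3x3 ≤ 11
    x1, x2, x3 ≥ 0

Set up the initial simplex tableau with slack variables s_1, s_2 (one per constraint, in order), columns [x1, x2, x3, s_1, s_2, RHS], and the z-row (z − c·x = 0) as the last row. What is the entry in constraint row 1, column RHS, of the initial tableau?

The RHS of constraint 1 is b_1 = 20.

20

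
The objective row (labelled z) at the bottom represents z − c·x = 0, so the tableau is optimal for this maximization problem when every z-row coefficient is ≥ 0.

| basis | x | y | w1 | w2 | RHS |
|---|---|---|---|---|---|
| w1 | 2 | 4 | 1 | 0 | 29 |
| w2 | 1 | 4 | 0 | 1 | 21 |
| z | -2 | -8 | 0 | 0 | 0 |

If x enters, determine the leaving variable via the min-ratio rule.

Column x entries and ratios — w1: 29/2 = 29/2; w2: 21/1 = 21.
Smallest ratio is 29/2 in the row of w1, so w1 leaves.

w1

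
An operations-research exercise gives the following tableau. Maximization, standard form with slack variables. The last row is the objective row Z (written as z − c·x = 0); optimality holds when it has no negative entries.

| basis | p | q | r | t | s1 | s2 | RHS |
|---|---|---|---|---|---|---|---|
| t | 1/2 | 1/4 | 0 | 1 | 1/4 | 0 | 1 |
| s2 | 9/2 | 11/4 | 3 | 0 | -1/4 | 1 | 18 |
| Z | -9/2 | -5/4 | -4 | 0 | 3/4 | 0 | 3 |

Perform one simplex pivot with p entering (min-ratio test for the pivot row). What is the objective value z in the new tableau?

Ratio test on column p — row 1: 1/(1/2) = 2; row 2: 18/(9/2) = 4. Minimum is 2 at row 1 (t leaves); pivot element 1/2.
Pivot on row 1; the Z-row RHS becomes 3 − (-9/2)·2 = 12.

12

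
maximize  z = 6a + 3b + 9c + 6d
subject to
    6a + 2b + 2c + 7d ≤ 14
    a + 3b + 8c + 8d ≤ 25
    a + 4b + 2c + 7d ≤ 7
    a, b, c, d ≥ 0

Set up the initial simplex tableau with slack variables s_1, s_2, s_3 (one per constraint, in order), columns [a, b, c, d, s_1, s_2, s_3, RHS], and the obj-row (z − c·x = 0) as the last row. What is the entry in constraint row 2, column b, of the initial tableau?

3

Constraint 2 has coefficient 3 on b.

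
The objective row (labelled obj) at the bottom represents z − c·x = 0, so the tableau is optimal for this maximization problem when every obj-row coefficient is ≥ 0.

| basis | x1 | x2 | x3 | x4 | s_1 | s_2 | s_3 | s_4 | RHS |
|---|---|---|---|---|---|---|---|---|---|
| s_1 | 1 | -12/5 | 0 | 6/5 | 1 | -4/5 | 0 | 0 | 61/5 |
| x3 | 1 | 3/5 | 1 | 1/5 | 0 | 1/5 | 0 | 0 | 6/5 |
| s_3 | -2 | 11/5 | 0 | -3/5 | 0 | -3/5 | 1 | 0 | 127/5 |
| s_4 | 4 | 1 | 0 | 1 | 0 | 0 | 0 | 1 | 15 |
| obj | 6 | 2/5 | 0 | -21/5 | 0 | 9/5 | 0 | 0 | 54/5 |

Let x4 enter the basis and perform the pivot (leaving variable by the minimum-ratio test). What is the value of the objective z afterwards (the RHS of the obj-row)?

36

Ratio test on column x4 — row 1: (61/5)/(6/5) = 61/6; row 2: (6/5)/(1/5) = 6; row 3: entry -3/5 ≤ 0; row 4: 15/1 = 15. Minimum is 6 at row 2 (x3 leaves); pivot element 1/5.
Pivot on row 2; the obj-row RHS becomes 54/5 − (-21/5)·6 = 36.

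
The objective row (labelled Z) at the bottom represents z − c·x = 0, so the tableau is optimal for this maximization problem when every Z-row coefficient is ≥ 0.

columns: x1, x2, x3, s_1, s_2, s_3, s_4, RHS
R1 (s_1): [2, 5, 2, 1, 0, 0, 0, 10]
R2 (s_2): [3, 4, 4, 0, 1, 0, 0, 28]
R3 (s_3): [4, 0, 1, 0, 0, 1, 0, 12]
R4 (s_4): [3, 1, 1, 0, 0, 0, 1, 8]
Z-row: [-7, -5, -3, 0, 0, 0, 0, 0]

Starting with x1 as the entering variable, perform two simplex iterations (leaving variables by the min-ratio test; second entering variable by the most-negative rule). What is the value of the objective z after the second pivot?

Ratio test on column x1 — row 1: 10/2 = 5; row 2: 28/3 = 28/3; row 3: 12/4 = 3; row 4: 8/3 = 8/3. Minimum is 8/3 at row 4 (s_4 leaves); pivot element 3.
Pivot on row 4; the Z-row RHS becomes 0 − (-7)·(8/3) = 56/3.
Next entering variable (most negative Z-row entry -8/3): x2.
Ratio test on column x2 — row 1: (14/3)/(13/3) = 14/13; row 2: 20/3 = 20/3; row 3: entry -4/3 ≤ 0; row 4: (8/3)/(1/3) = 8. Minimum is 14/13 at row 1 (s_1 leaves); pivot element 13/3.
After the second pivot the Z-row RHS is 56/3 − (-8/3)·(14/13) = 280/13.

280/13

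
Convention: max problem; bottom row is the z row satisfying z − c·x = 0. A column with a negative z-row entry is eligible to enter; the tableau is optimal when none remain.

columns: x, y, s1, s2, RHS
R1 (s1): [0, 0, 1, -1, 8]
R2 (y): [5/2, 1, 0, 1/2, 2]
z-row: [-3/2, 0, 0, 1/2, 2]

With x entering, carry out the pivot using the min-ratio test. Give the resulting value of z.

16/5

Ratio test on column x — row 1: entry 0 ≤ 0; row 2: 2/(5/2) = 4/5. Minimum is 4/5 at row 2 (y leaves); pivot element 5/2.
Pivot on row 2; the z-row RHS becomes 2 − (-3/2)·(4/5) = 16/5.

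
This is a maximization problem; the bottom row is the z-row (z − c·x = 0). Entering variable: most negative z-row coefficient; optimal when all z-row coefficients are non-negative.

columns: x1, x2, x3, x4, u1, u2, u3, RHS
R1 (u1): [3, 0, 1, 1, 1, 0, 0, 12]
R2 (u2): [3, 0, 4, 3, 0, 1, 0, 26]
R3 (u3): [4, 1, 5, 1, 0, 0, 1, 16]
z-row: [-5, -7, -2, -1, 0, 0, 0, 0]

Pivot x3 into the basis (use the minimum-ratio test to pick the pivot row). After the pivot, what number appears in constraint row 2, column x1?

-1/5

Ratio test on column x3 — row 1: 12/1 = 12; row 2: 26/4 = 13/2; row 3: 16/5 = 16/5. Minimum is 16/5 at row 3 (u3 leaves); pivot element 5.
Divide row 3 by 5; eliminate column x3 from the other rows.
Row 2 update in column x1: 3 − 4·(4/5) = -1/5.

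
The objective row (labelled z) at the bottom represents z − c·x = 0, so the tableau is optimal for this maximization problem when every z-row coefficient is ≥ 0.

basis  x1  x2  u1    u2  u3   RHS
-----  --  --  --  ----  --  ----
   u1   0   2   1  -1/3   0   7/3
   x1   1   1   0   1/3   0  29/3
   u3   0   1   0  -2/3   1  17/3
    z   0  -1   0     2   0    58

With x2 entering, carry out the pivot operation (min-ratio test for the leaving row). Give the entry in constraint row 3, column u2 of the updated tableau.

-1/2

Ratio test on column x2 — row 1: (7/3)/2 = 7/6; row 2: (29/3)/1 = 29/3; row 3: (17/3)/1 = 17/3. Minimum is 7/6 at row 1 (u1 leaves); pivot element 2.
Divide row 1 by 2; eliminate column x2 from the other rows.
Row 3 update in column u2: -2/3 − 1·(-1/6) = -1/2.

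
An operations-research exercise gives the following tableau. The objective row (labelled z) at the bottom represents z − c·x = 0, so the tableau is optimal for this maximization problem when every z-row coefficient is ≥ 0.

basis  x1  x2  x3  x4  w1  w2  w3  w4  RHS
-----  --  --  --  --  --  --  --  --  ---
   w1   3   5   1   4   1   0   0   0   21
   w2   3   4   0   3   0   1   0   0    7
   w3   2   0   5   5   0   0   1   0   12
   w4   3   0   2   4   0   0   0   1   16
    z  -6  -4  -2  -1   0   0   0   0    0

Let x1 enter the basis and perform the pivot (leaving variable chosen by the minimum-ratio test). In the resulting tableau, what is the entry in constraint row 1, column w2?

Ratio test on column x1 — row 1: 21/3 = 7; row 2: 7/3 = 7/3; row 3: 12/2 = 6; row 4: 16/3 = 16/3. Minimum is 7/3 at row 2 (w2 leaves); pivot element 3.
Divide row 2 by 3; eliminate column x1 from the other rows.
Row 1 update in column w2: 0 − 3·(1/3) = -1.

-1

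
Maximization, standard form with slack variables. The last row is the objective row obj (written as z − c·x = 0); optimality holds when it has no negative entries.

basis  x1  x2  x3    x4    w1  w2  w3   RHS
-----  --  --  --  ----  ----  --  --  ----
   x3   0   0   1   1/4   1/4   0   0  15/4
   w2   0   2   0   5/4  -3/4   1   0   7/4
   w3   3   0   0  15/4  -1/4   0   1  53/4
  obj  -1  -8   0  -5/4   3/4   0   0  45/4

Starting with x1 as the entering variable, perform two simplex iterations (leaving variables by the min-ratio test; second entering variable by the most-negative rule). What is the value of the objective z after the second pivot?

Ratio test on column x1 — row 1: entry 0 ≤ 0; row 2: entry 0 ≤ 0; row 3: (53/4)/3 = 53/12. Minimum is 53/12 at row 3 (w3 leaves); pivot element 3.
Pivot on row 3; the obj-row RHS becomes 45/4 − (-1)·(53/12) = 47/3.
Next entering variable (most negative obj-row entry -8): x2.
Ratio test on column x2 — row 1: entry 0 ≤ 0; row 2: (7/4)/2 = 7/8; row 3: entry 0 ≤ 0. Minimum is 7/8 at row 2 (w2 leaves); pivot element 2.
After the second pivot the obj-row RHS is 47/3 − (-8)·(7/8) = 68/3.

68/3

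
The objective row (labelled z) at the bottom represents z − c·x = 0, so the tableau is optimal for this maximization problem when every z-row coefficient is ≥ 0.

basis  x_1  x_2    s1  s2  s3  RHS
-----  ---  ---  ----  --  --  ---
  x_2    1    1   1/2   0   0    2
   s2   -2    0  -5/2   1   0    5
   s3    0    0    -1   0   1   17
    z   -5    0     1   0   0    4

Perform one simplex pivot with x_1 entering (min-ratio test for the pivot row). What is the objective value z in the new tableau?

Ratio test on column x_1 — row 1: 2/1 = 2; row 2: entry -2 ≤ 0; row 3: entry 0 ≤ 0. Minimum is 2 at row 1 (x_2 leaves); pivot element 1.
Pivot on row 1; the z-row RHS becomes 4 − (-5)·2 = 14.

14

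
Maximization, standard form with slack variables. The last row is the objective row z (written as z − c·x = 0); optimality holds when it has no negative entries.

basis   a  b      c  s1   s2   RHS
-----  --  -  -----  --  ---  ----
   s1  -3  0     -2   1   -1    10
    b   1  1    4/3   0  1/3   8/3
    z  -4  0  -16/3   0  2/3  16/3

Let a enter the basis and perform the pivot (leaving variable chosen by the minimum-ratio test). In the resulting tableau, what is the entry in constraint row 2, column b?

1

Ratio test on column a — row 1: entry -3 ≤ 0; row 2: (8/3)/1 = 8/3. Minimum is 8/3 at row 2 (b leaves); pivot element 1.
Divide row 2 by 1; eliminate column a from the other rows.
In the new row 2, the b entry is the old entry divided by the pivot: 1/1 = 1.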